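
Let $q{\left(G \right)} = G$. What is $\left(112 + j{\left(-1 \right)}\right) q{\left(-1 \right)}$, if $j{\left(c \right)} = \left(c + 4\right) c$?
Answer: $-109$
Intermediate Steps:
$j{\left(c \right)} = c \left(4 + c\right)$ ($j{\left(c \right)} = \left(4 + c\right) c = c \left(4 + c\right)$)
$\left(112 + j{\left(-1 \right)}\right) q{\left(-1 \right)} = \left(112 - \left(4 - 1\right)\right) \left(-1\right) = \left(112 - 3\right) \left(-1\right) = 109 \left(-1\right) = -109$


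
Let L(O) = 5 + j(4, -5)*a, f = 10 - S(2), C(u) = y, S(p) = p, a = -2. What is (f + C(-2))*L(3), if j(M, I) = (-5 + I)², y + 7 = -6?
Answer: 975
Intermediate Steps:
y = -13 (y = -7 - 6 = -13)
C(u) = -13
f = 8 (f = 10 - 1*2 = 10 - 2 = 8)
L(O) = -195 (L(O) = 5 + (-5 - 5)²*(-2) = 5 + (-10)²*(-2) = 5 + 100*(-2) = 5 - 200 = -195)
(f + C(-2))*L(3) = (8 - 13)*(-195) = -5*(-195) = 975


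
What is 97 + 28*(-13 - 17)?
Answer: -743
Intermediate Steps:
97 + 28*(-13 - 17) = 97 + 28*(-30) = 97 - 840 = -743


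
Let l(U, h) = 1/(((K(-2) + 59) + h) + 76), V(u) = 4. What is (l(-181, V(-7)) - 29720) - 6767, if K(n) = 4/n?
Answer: -4998718/137 ≈ -36487.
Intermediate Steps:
l(U, h) = 1/(133 + h) (l(U, h) = 1/(((4/(-2) + 59) + h) + 76) = 1/(((4*(-1/2) + 59) + h) + 76) = 1/(((-2 + 59) + h) + 76) = 1/((57 + h) + 76) = 1/(133 + h))
(l(-181, V(-7)) - 29720) - 6767 = (1/(133 + 4) - 29720) - 6767 = (1/137 - 29720) - 6767 = -4071639/137 - 6767 = -4998718/137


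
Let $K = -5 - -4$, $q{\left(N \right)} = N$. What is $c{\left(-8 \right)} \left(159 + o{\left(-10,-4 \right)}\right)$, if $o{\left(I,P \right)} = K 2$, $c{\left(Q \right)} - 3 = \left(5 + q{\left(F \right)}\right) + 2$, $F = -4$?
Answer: $942$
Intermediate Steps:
$c{\left(Q \right)} = 6$ ($c{\left(Q \right)} = 3 + \left(\left(5 - 4\right) + 2\right) = 3 + \left(1 + 2\right) = 3 + 3 = 6$)
$K = -1$ ($K = -5 + 4 = -1$)
$o{\left(I,P \right)} = -2$ ($o{\left(I,P \right)} = \left(-1\right) 2 = -2$)
$c{\left(-8 \right)} \left(159 + o{\left(-10,-4 \right)}\right) = 6 \left(159 - 2\right) = 6 \cdot 157 = 942$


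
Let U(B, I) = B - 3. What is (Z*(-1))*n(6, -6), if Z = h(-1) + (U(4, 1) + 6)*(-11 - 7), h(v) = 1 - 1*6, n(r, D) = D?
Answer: -786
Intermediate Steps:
U(B, I) = -3 + B
h(v) = -5 (h(v) = 1 - 6 = -5)
Z = -131 (Z = -5 + ((-3 + 4) + 6)*(-11 - 7) = -5 + (1 + 6)*(-18) = -5 + 7*(-18) = -5 - 126 = -131)
(Z*(-1))*n(6, -6) = -131*(-1)*(-6) = 131*(-6) = -786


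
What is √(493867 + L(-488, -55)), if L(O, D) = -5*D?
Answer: √494142 ≈ 702.95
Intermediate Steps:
√(493867 + L(-488, -55)) = √(493867 - 5*(-55)) = √(493867 + 275) = √494142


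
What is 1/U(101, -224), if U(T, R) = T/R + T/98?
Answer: 1568/909 ≈ 1.7250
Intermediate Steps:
U(T, R) = T/98 + T/R (U(T, R) = T/R + T*(1/98) = T/R + T/98 = T/98 + T/R)
1/U(101, -224) = 1/((1/98)*101 + 101/(-224)) = 1/(101/98 + 101*(-1/224)) = 1/(101/98 - 101/224) = 1/(909/1568) = 1568/909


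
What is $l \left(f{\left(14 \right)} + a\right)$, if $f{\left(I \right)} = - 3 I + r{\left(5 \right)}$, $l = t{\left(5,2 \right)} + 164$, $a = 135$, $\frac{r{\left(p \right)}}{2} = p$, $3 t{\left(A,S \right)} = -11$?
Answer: $\frac{49543}{3} \approx 16514.0$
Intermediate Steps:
$t{\left(A,S \right)} = - \frac{11}{3}$ ($t{\left(A,S \right)} = \frac{1}{3} \left(-11\right) = - \frac{11}{3}$)
$r{\left(p \right)} = 2 p$
$l = \frac{481}{3}$ ($l = - \frac{11}{3} + 164 = \frac{481}{3} \approx 160.33$)
$f{\left(I \right)} = 10 - 3 I$ ($f{\left(I \right)} = - 3 I + 2 \cdot 5 = - 3 I + 10 = 10 - 3 I$)
$l \left(f{\left(14 \right)} + a\right) = \frac{481 \left(\left(10 - 42\right) + 135\right)}{3} = \frac{481 \left(-32 + 135\right)}{3} = \frac{481}{3} \cdot 103 = \frac{49543}{3}$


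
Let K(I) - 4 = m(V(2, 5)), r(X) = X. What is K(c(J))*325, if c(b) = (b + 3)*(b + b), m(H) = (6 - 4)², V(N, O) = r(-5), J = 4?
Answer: 2600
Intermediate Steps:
V(N, O) = -5
m(H) = 4 (m(H) = 2² = 4)
c(b) = 2*b*(3 + b) (c(b) = (3 + b)*(2*b) = 2*b*(3 + b))
K(I) = 8 (K(I) = 4 + 4 = 8)
K(c(J))*325 = 8*325 = 2600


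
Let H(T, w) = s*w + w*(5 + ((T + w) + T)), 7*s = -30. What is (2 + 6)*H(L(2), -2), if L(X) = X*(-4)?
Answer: 1936/7 ≈ 276.57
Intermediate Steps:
s = -30/7 (s = (⅐)*(-30) = -30/7 ≈ -4.2857)
L(X) = -4*X
H(T, w) = -30*w/7 + w*(5 + w + 2*T) (H(T, w) = -30*w/7 + w*(5 + ((T + w) + T)) = -30*w/7 + w*(5 + (w + 2*T)) = -30*w/7 + w*(5 + w + 2*T))
(2 + 6)*H(L(2), -2) = (2 + 6)*((⅐)*(-2)*(5 + 7*(-2) + 14*(-4*2))) = 8*((⅐)*(-2)*(5 - 14 + 14*(-8))) = 8*((⅐)*(-2)*(5 - 14 - 112)) = 8*((⅐)*(-2)*(-121)) = 8*(242/7) = 1936/7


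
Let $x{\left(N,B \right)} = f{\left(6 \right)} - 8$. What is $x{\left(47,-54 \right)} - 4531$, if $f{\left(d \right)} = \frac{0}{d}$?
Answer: $-4539$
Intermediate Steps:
$f{\left(d \right)} = 0$
$x{\left(N,B \right)} = -8$ ($x{\left(N,B \right)} = 0 - 8 = -8$)
$x{\left(47,-54 \right)} - 4531 = -8 - 4531 = -4539$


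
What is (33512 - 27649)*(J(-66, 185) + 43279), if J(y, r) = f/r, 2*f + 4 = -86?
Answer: 9388503982/37 ≈ 2.5374e+8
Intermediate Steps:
f = -45 (f = -2 + (½)*(-86) = -2 - 43 = -45)
J(y, r) = -45/r
(33512 - 27649)*(J(-66, 185) + 43279) = (33512 - 27649)*(-45/185 + 43279) = 5863*(-45*1/185 + 43279) = 5863*(-9/37 + 43279) = 5863*(1601314/37) = 9388503982/37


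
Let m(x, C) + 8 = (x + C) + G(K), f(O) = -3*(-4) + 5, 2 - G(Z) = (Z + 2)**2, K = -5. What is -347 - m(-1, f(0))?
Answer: -348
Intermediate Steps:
G(Z) = 2 - (2 + Z)**2 (G(Z) = 2 - (Z + 2)**2 = 2 - (2 + Z)**2)
f(O) = 17 (f(O) = 12 + 5 = 17)
m(x, C) = -15 + C + x (m(x, C) = -8 + ((x + C) + (2 - (2 - 5)**2)) = -8 + ((C + x) + (2 - 1*(-3)**2)) = -8 + ((C + x) + (2 - 1*9)) = -8 + ((C + x) + (2 - 9)) = -8 + ((C + x) - 7) = -8 + (-7 + C + x) = -15 + C + x)
-347 - m(-1, f(0)) = -347 - (-15 + 17 - 1) = -347 - 1*1 = -347 - 1 = -348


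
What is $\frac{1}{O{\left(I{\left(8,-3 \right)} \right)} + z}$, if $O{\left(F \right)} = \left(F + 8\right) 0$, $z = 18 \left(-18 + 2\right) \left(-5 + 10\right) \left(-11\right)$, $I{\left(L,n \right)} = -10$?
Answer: $\frac{1}{15840} \approx 6.3131 \cdot 10^{-5}$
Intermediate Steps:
$z = 15840$ ($z = 18 \left(\left(-16\right) 5\right) \left(-11\right) = 18 \left(-80\right) \left(-11\right) = \left(-1440\right) \left(-11\right) = 15840$)
$O{\left(F \right)} = 0$ ($O{\left(F \right)} = \left(8 + F\right) 0 = 0$)
$\frac{1}{O{\left(I{\left(8,-3 \right)} \right)} + z} = \frac{1}{0 + 15840} = \frac{1}{15840}$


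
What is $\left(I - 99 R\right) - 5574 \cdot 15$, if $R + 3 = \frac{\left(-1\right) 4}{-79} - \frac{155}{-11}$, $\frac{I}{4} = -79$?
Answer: $- \frac{6717292}{79} \approx -85029.0$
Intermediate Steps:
$I = -316$ ($I = 4 \left(-79\right) = -316$)
$R = \frac{9682}{869}$ ($R = -3 + \left(\frac{\left(-1\right) 4}{-79} - \frac{155}{-11}\right) = -3 - - \frac{12289}{869} = -3 + \left(\frac{4}{79} + \frac{155}{11}\right) = -3 + \frac{12289}{869} = \frac{9682}{869} \approx 11.142$)
$\left(I - 99 R\right) - 5574 \cdot 15 = \left(-316 - \frac{87138}{79}\right) - 5574 \cdot 15 = \left(-316 - \frac{87138}{79}\right) - 83610 = - \frac{112102}{79} - 83610 = - \frac{6717292}{79}$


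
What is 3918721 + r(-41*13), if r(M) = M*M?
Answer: 4202810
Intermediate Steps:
r(M) = M**2
3918721 + r(-41*13) = 3918721 + (-41*13)**2 = 3918721 + (-533)**2 = 3918721 + 284089 = 4202810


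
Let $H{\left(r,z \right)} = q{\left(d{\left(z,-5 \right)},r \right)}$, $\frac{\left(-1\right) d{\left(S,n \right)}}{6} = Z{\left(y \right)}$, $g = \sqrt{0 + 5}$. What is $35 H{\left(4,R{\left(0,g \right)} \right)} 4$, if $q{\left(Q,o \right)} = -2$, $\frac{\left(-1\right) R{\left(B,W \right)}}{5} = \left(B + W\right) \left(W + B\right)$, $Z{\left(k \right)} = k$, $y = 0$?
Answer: $-280$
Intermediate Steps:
$g = \sqrt{5} \approx 2.2361$
$d{\left(S,n \right)} = 0$ ($d{\left(S,n \right)} = \left(-6\right) 0 = 0$)
$R{\left(B,W \right)} = - 5 \left(B + W\right)^{2}$ ($R{\left(B,W \right)} = - 5 \left(B + W\right) \left(W + B\right) = - 5 \left(B + W\right) \left(B + W\right) = - 5 \left(B + W\right)^{2}$)
$H{\left(r,z \right)} = -2$
$35 H{\left(4,R{\left(0,g \right)} \right)} 4 = 35 \left(-2\right) 4 = \left(-70\right) 4 = -280$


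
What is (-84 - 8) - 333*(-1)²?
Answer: -425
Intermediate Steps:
(-84 - 8) - 333*(-1)² = -92 - 333*1 = -92 - 333 = -425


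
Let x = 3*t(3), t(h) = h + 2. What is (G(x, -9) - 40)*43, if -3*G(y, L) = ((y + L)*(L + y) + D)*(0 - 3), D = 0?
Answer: -172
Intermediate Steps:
t(h) = 2 + h
x = 15 (x = 3*(2 + 3) = 3*5 = 15)
G(y, L) = (L + y)² (G(y, L) = -((y + L)*(L + y) + 0)*(0 - 3)/3 = -((L + y)*(L + y) + 0)*(-3)/3 = -((L + y)² + 0)*(-3)/3 = -(L + y)²*(-3)/3 = -(-1)*(L + y)² = (L + y)²)
(G(x, -9) - 40)*43 = ((-9 + 15)² - 40)*43 = (6² - 40)*43 = (36 - 40)*43 = -4*43 = -172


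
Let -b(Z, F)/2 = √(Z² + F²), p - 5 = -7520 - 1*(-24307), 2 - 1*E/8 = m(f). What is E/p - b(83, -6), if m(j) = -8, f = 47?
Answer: 10/2099 + 10*√277 ≈ 166.44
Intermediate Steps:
E = 80 (E = 16 - 8*(-8) = 16 + 64 = 80)
p = 16792 (p = 5 + (-7520 - 1*(-24307)) = 5 + (-7520 + 24307) = 5 + 16787 = 16792)
b(Z, F) = -2*√(F² + Z²) (b(Z, F) = -2*√(Z² + F²) = -2*√(F² + Z²))
E/p - b(83, -6) = 80/16792 - (-2)*√((-6)² + 83²) = 80*(1/16792) - (-2)*√(36 + 6889) = 10/2099 - (-2)*√6925 = 10/2099 - (-2)*5*√277 = 10/2099 - (-10)*√277 = 10/2099 + 10*√277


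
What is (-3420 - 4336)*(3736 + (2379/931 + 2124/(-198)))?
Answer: -42299769196/1463 ≈ -2.8913e+7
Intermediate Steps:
(-3420 - 4336)*(3736 + (2379/931 + 2124/(-198))) = -7756*(3736 + (2379*(1/931) + 2124*(-1/198))) = -7756*(3736 + (2379/931 - 118/11)) = -7756*(3736 - 83689/10241) = -7756*38176687/10241 = -42299769196/1463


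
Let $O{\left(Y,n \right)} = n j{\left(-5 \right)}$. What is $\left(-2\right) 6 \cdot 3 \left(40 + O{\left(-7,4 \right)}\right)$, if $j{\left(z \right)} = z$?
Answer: $-720$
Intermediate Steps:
$O{\left(Y,n \right)} = - 5 n$ ($O{\left(Y,n \right)} = n \left(-5\right) = - 5 n$)
$\left(-2\right) 6 \cdot 3 \left(40 + O{\left(-7,4 \right)}\right) = \left(-2\right) 6 \cdot 3 \left(40 - 20\right) = \left(-12\right) 3 \left(40 - 20\right) = \left(-36\right) 20 = -720$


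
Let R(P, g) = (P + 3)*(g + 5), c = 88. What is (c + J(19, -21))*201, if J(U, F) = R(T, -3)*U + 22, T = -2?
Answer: 29748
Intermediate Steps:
R(P, g) = (3 + P)*(5 + g)
J(U, F) = 22 + 2*U (J(U, F) = (15 + 3*(-3) + 5*(-2) - 2*(-3))*U + 22 = (15 - 9 - 10 + 6)*U + 22 = 2*U + 22 = 22 + 2*U)
(c + J(19, -21))*201 = (88 + (22 + 2*19))*201 = (88 + (22 + 38))*201 = (88 + 60)*201 = 148*201 = 29748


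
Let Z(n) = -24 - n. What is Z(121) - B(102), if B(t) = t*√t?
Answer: -145 - 102*√102 ≈ -1175.2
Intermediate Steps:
B(t) = t^(3/2)
Z(121) - B(102) = (-24 - 1*121) - 102^(3/2) = (-24 - 121) - 102*√102 = -145 - 102*√102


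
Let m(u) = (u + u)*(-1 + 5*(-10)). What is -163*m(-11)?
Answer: -182886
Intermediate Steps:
m(u) = -102*u (m(u) = (2*u)*(-1 - 50) = (2*u)*(-51) = -102*u)
-163*m(-11) = -(-16626)*(-11) = -163*1122 = -182886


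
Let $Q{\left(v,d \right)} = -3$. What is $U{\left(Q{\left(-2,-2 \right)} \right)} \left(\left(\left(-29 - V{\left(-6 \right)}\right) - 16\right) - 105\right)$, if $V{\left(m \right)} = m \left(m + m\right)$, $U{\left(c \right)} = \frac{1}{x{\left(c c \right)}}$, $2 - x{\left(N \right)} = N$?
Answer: $\frac{222}{7} \approx 31.714$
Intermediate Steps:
$x{\left(N \right)} = 2 - N$
$U{\left(c \right)} = \frac{1}{2 - c^{2}}$ ($U{\left(c \right)} = \frac{1}{2 - c c} = \frac{1}{2 - c^{2}}$)
$V{\left(m \right)} = 2 m^{2}$ ($V{\left(m \right)} = m 2 m = 2 m^{2}$)
$U{\left(Q{\left(-2,-2 \right)} \right)} \left(\left(\left(-29 - V{\left(-6 \right)}\right) - 16\right) - 105\right) = - \frac{1}{-2 + \left(-3\right)^{2}} \left(\left(\left(-29 - 2 \left(-6\right)^{2}\right) - 16\right) - 105\right) = - \frac{1}{-2 + 9} \left(\left(\left(-29 - 2 \cdot 36\right) - 16\right) - 105\right) = - \frac{1}{7} \left(\left(\left(-29 - 72\right) - 16\right) - 105\right) = \left(-1\right) \frac{1}{7} \left(\left(\left(-29 - 72\right) - 16\right) - 105\right) = - \frac{\left(-101 - 16\right) - 105}{7} = - \frac{-117 - 105}{7} = \left(- \frac{1}{7}\right) \left(-222\right) = \frac{222}{7}$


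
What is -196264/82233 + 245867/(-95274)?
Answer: -1441379161/290172846 ≈ -4.9673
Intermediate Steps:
-196264/82233 + 245867/(-95274) = -196264*1/82233 + 245867*(-1/95274) = -196264/82233 - 245867/95274 = -1441379161/290172846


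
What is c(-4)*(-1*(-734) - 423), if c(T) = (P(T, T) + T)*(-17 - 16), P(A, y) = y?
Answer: 82104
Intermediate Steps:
c(T) = -66*T (c(T) = (T + T)*(-17 - 16) = (2*T)*(-33) = -66*T)
c(-4)*(-1*(-734) - 423) = (-66*(-4))*(-1*(-734) - 423) = 264*(734 - 423) = 264*311 = 82104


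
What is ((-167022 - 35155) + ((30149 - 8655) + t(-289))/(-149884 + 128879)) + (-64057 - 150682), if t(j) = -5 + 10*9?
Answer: -8757342159/21005 ≈ -4.1692e+5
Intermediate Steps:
t(j) = 85 (t(j) = -5 + 90 = 85)
((-167022 - 35155) + ((30149 - 8655) + t(-289))/(-149884 + 128879)) + (-64057 - 150682) = ((-167022 - 35155) + ((30149 - 8655) + 85)/(-149884 + 128879)) + (-64057 - 150682) = (-202177 + (21494 + 85)/(-21005)) - 214739 = (-202177 + 21579*(-1/21005)) - 214739 = (-202177 - 21579/21005) - 214739 = -4246749464/21005 - 214739 = -8757342159/21005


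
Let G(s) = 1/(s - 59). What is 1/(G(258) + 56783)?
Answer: 199/11299818 ≈ 1.7611e-5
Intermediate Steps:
G(s) = 1/(-59 + s)
1/(G(258) + 56783) = 1/(1/(-59 + 258) + 56783) = 1/(1/199 + 56783) = 1/(11299818/199) = 199/11299818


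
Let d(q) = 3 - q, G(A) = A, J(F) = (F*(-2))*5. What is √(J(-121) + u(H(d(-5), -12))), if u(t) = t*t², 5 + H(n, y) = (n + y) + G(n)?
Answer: √1209 ≈ 34.771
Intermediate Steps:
J(F) = -10*F (J(F) = -2*F*5 = -10*F)
H(n, y) = -5 + y + 2*n (H(n, y) = -5 + ((n + y) + n) = -5 + (y + 2*n) = -5 + y + 2*n)
u(t) = t³
√(J(-121) + u(H(d(-5), -12))) = √(-10*(-121) + (-5 - 12 + 2*(3 - 1*(-5)))³) = √(1210 + (-5 - 12 + 2*(3 + 5))³) = √(1210 + (-5 - 12 + 2*8)³) = √(1210 + (-5 - 12 + 16)³) = √(1210 + (-1)³) = √(1210 - 1) = √1209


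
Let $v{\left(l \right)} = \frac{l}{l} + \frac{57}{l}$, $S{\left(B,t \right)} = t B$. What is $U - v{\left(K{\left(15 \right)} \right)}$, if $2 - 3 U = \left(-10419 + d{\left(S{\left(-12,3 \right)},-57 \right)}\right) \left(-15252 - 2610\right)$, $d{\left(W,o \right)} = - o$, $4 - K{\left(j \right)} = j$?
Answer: $- \frac{2035946324}{33} \approx -6.1695 \cdot 10^{7}$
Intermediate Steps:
$K{\left(j \right)} = 4 - j$
$S{\left(B,t \right)} = B t$
$v{\left(l \right)} = 1 + \frac{57}{l}$
$U = - \frac{185086042}{3}$ ($U = \frac{2}{3} - \frac{\left(-10419 - -57\right) \left(-15252 - 2610\right)}{3} = \frac{2}{3} - \frac{\left(-10419 + 57\right) \left(-17862\right)}{3} = \frac{2}{3} - \frac{\left(-10362\right) \left(-17862\right)}{3} = \frac{2}{3} - 61695348 = - \frac{185086042}{3} \approx -6.1695 \cdot 10^{7}$)
$U - v{\left(K{\left(15 \right)} \right)} = - \frac{185086042}{3} - \frac{57 + \left(4 - 15\right)}{4 - 15} = - \frac{185086042}{3} - \frac{57 - 11}{-11} = - \frac{185086042}{3} - \left(- \frac{1}{11}\right) 46 = - \frac{185086042}{3} - - \frac{46}{11} = - \frac{185086042}{3} + \frac{46}{11} = - \frac{2035946324}{33}$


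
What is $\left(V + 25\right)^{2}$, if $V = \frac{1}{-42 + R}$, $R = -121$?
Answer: $\frac{16597476}{26569} \approx 624.69$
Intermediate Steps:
$V = - \frac{1}{163}$ ($V = \frac{1}{-42 - 121} = \frac{1}{-163} = - \frac{1}{163} \approx -0.006135$)
$\left(V + 25\right)^{2} = \left(- \frac{1}{163} + 25\right)^{2} = \left(\frac{4074}{163}\right)^{2} = \frac{16597476}{26569}$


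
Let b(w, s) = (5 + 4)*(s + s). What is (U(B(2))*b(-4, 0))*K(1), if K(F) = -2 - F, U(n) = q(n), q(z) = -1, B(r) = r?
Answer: 0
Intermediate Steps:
U(n) = -1
b(w, s) = 18*s (b(w, s) = 9*(2*s) = 18*s)
(U(B(2))*b(-4, 0))*K(1) = (-18*0)*(-2 - 1*1) = (-1*0)*(-2 - 1) = 0*(-3) = 0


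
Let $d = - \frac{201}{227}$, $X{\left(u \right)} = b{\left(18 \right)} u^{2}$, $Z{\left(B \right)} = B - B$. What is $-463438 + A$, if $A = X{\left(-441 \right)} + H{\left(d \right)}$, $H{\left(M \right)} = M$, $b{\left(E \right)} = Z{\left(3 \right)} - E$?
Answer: $- \frac{899849993}{227} \approx -3.9641 \cdot 10^{6}$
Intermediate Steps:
$Z{\left(B \right)} = 0$
$b{\left(E \right)} = - E$ ($b{\left(E \right)} = 0 - E = - E$)
$X{\left(u \right)} = - 18 u^{2}$ ($X{\left(u \right)} = \left(-1\right) 18 u^{2} = - 18 u^{2}$)
$d = - \frac{201}{227}$ ($d = \left(-201\right) \frac{1}{227} = - \frac{201}{227} \approx -0.88546$)
$A = - \frac{794649567}{227}$ ($A = - 18 \left(-441\right)^{2} - \frac{201}{227} = \left(-18\right) 194481 - \frac{201}{227} = -3500658 - \frac{201}{227} = - \frac{794649567}{227} \approx -3.5007 \cdot 10^{6}$)
$-463438 + A = -463438 - \frac{794649567}{227} = - \frac{899849993}{227}$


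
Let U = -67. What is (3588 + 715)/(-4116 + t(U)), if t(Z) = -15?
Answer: -4303/4131 ≈ -1.0416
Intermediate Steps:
(3588 + 715)/(-4116 + t(U)) = (3588 + 715)/(-4116 - 15) = 4303/(-4131) = 4303*(-1/4131) = -4303/4131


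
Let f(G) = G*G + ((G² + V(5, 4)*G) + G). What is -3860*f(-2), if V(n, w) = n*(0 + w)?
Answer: 131240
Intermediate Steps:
V(n, w) = n*w
f(G) = 2*G² + 21*G (f(G) = G*G + ((G² + (5*4)*G) + G) = G² + ((G² + 20*G) + G) = G² + (G² + 21*G) = 2*G² + 21*G)
-3860*f(-2) = -(-7720)*(21 + 2*(-2)) = -(-7720)*(21 - 4) = -(-7720)*17 = -3860*(-34) = 131240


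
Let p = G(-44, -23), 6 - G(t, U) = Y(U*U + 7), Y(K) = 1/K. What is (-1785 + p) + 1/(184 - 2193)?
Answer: -1915672441/1076824 ≈ -1779.0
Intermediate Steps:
Y(K) = 1/K
G(t, U) = 6 - 1/(7 + U²) (G(t, U) = 6 - 1/(U*U + 7) = 6 - 1/(U² + 7) = 6 - 1/(7 + U²))
p = 3215/536 (p = (41 + 6*(-23)²)/(7 + (-23)²) = (41 + 6*529)/(7 + 529) = (41 + 3174)/536 = (1/536)*3215 = 3215/536 ≈ 5.9981)
(-1785 + p) + 1/(184 - 2193) = (-1785 + 3215/536) + 1/(184 - 2193) = -953545/536 + 1/(-2009) = -953545/536 - 1/2009 = -1915672441/1076824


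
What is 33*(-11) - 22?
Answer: -385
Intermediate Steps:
33*(-11) - 22 = -363 - 22 = -385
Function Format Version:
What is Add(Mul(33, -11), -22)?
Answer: -385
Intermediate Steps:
Add(Mul(33, -11), -22) = Add(-363, -22) = -385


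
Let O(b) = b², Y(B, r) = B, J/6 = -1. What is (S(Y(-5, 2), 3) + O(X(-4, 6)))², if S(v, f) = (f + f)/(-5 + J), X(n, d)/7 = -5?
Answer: 181413961/121 ≈ 1.4993e+6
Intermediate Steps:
J = -6 (J = 6*(-1) = -6)
X(n, d) = -35 (X(n, d) = 7*(-5) = -35)
S(v, f) = -2*f/11 (S(v, f) = (f + f)/(-5 - 6) = (2*f)/(-11) = (2*f)*(-1/11) = -2*f/11)
(S(Y(-5, 2), 3) + O(X(-4, 6)))² = (-2/11*3 + (-35)²)² = (-6/11 + 1225)² = (13469/11)² = 181413961/121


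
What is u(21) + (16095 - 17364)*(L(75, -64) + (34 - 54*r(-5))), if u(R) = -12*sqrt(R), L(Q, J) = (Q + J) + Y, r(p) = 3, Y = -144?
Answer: 331209 - 12*sqrt(21) ≈ 3.3115e+5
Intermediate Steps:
L(Q, J) = -144 + J + Q (L(Q, J) = (Q + J) - 144 = (J + Q) - 144 = -144 + J + Q)
u(21) + (16095 - 17364)*(L(75, -64) + (34 - 54*r(-5))) = -12*sqrt(21) + (16095 - 17364)*((-144 - 64 + 75) + (34 - 54*3)) = -12*sqrt(21) - 1269*(-133 + (34 - 162)) = -12*sqrt(21) - 1269*(-133 - 128) = -12*sqrt(21) - 1269*(-261) = -12*sqrt(21) + 331209 = 331209 - 12*sqrt(21)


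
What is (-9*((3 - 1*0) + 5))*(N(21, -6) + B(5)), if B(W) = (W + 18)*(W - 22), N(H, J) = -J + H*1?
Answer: 26208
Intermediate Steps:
N(H, J) = H - J (N(H, J) = -J + H = H - J)
B(W) = (-22 + W)*(18 + W) (B(W) = (18 + W)*(-22 + W) = (-22 + W)*(18 + W))
(-9*((3 - 1*0) + 5))*(N(21, -6) + B(5)) = (-9*((3 - 1*0) + 5))*((21 - 1*(-6)) + (-396 + 5² - 4*5)) = (-9*((3 + 0) + 5))*((21 + 6) + (-396 + 25 - 20)) = (-9*(3 + 5))*(27 - 391) = -9*8*(-364) = -72*(-364) = 26208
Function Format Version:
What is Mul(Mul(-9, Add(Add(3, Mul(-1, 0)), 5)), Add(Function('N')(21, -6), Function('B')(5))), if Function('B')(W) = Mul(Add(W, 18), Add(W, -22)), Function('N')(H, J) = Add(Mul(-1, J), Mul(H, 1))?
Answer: 26208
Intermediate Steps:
Function('N')(H, J) = Add(H, Mul(-1, J)) (Function('N')(H, J) = Add(Mul(-1, J), H) = Add(H, Mul(-1, J)))
Function('B')(W) = Mul(Add(-22, W), Add(18, W)) (Function('B')(W) = Mul(Add(18, W), Add(-22, W)) = Mul(Add(-22, W), Add(18, W)))
Mul(Mul(-9, Add(Add(3, Mul(-1, 0)), 5)), Add(Function('N')(21, -6), Function('B')(5))) = Mul(Mul(-9, Add(Add(3, Mul(-1, 0)), 5)), Add(Add(21, Mul(-1, -6)), Add(-396, Pow(5, 2), Mul(-4, 5)))) = Mul(Mul(-9, Add(Add(3, 0), 5)), Add(Add(21, 6), Add(-396, 25, -20))) = Mul(Mul(-9, Add(3, 5)), Add(27, -391)) = Mul(Mul(-9, 8), -364) = Mul(-72, -364) = 26208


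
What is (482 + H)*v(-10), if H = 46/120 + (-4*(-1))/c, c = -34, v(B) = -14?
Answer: -3443377/510 ≈ -6751.7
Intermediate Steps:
H = 271/1020 (H = 46/120 - 4*(-1)/(-34) = 46*(1/120) + 4*(-1/34) = 23/60 - 2/17 = 271/1020 ≈ 0.26569)
(482 + H)*v(-10) = (482 + 271/1020)*(-14) = (491911/1020)*(-14) = -3443377/510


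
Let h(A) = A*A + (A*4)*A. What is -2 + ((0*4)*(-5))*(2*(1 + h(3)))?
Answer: -2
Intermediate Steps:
h(A) = 5*A² (h(A) = A² + (4*A)*A = A² + 4*A² = 5*A²)
-2 + ((0*4)*(-5))*(2*(1 + h(3))) = -2 + ((0*4)*(-5))*(2*(1 + 5*3²)) = -2 + (0*(-5))*(2*(1 + 5*9)) = -2 + 0*(2*(1 + 45)) = -2 + 0*(2*46) = -2 + 0*92 = -2 + 0 = -2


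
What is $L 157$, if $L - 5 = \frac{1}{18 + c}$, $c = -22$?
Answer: $\frac{2983}{4} \approx 745.75$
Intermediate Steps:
$L = \frac{19}{4}$ ($L = 5 + \frac{1}{18 - 22} = 5 + \frac{1}{-4} = 5 - \frac{1}{4} = \frac{19}{4} \approx 4.75$)
$L 157 = \frac{19}{4} \cdot 157 = \frac{2983}{4}$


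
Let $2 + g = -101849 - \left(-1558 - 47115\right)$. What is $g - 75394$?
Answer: $-128572$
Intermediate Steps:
$g = -53178$ ($g = -2 - 53176 = -53178$)
$g - 75394 = -53178 - 75394 = -128572$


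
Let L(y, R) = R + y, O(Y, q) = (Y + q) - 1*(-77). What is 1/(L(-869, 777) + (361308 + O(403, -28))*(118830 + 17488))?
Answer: 1/49314399588 ≈ 2.0278e-11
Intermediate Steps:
O(Y, q) = 77 + Y + q (O(Y, q) = (Y + q) + 77 = 77 + Y + q)
1/(L(-869, 777) + (361308 + O(403, -28))*(118830 + 17488)) = 1/((777 - 869) + (361308 + (77 + 403 - 28))*(118830 + 17488)) = 1/(-92 + (361308 + 452)*136318) = 1/(-92 + 361760*136318) = 1/(-92 + 49314399680) = 1/49314399588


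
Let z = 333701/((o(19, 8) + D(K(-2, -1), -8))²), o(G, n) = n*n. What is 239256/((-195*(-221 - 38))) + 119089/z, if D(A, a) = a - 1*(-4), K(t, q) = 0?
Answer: 7244121256152/5617856335 ≈ 1289.5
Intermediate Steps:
o(G, n) = n²
D(A, a) = 4 + a (D(A, a) = a + 4 = 4 + a)
z = 333701/3600 (z = 333701/((8² + (4 - 8))²) = 333701/((64 - 4)²) = 333701/(60²) = 333701/3600 ≈ 92.695)
239256/((-195*(-221 - 38))) + 119089/z = 239256/((-195*(-221 - 38))) + 119089/(333701/3600) = 239256/((-195*(-259))) + 119089*(3600/333701) = 239256/50505 + 428720400/333701 = 239256*(1/50505) + 428720400/333701 = 79752/16835 + 428720400/333701 = 7244121256152/5617856335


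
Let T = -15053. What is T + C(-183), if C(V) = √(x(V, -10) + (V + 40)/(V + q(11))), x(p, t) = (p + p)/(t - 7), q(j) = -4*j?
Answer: -15053 + √329994667/3859 ≈ -15048.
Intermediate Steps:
x(p, t) = 2*p/(-7 + t) (x(p, t) = (2*p)/(-7 + t) = 2*p/(-7 + t))
C(V) = √(-2*V/17 + (40 + V)/(-44 + V)) (C(V) = √(2*V/(-7 - 10) + (V + 40)/(V - 4*11)) = √(2*V/(-17) + (40 + V)/(V - 44)) = √(2*V*(-1/17) + (40 + V)/(-44 + V)) = √(-2*V/17 + (40 + V)/(-44 + V)))
T + C(-183) = -15053 + √17*√((680 - 2*(-183)² + 105*(-183))/(-44 - 183))/17 = -15053 + √17*√((680 - 2*33489 - 19215)/(-227))/17 = -15053 + √17*√(-(680 - 66978 - 19215)/227)/17 = -15053 + √17*√(-1/227*(-85513))/17 = -15053 + √17*√(85513/227)/17 = -15053 + √17*(√19411451/227)/17 = -15053 + √329994667/3859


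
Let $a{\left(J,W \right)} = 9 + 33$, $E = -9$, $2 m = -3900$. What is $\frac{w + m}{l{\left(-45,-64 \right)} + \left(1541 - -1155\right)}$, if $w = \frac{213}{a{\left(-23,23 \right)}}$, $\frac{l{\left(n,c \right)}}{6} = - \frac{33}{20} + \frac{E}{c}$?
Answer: $- \frac{2178320}{3009377} \approx -0.72384$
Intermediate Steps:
$m = -1950$ ($m = \frac{1}{2} \left(-3900\right) = -1950$)
$l{\left(n,c \right)} = - \frac{99}{10} - \frac{54}{c}$ ($l{\left(n,c \right)} = 6 \left(- \frac{33}{20} - \frac{9}{c}\right) = - \frac{99}{10} - \frac{54}{c}$)
$a{\left(J,W \right)} = 42$
$w = \frac{71}{14}$ ($w = \frac{213}{42} = 213 \cdot \frac{1}{42} = \frac{71}{14} \approx 5.0714$)
$\frac{w + m}{l{\left(-45,-64 \right)} + \left(1541 - -1155\right)} = \frac{\frac{71}{14} - 1950}{\left(- \frac{99}{10} - \frac{54}{-64}\right) + \left(1541 - -1155\right)} = - \frac{27229}{14 \left(\left(- \frac{99}{10} - - \frac{27}{32}\right) + \left(1541 + 1155\right)\right)} = - \frac{27229}{14 \left(\left(- \frac{99}{10} + \frac{27}{32}\right) + 2696\right)} = - \frac{27229}{14 \left(- \frac{1449}{160} + 2696\right)} = - \frac{27229}{14 \cdot \frac{429911}{160}} = \left(- \frac{27229}{14}\right) \frac{160}{429911} = - \frac{2178320}{3009377}$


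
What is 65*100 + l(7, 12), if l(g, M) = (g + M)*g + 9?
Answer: 6642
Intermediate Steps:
l(g, M) = 9 + g*(M + g) (l(g, M) = (M + g)*g + 9 = g*(M + g) + 9 = 9 + g*(M + g))
65*100 + l(7, 12) = 65*100 + (9 + 7² + 12*7) = 6500 + (9 + 49 + 84) = 6500 + 142 = 6642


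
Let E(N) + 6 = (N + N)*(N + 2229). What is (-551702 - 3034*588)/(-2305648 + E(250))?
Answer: 1167847/533077 ≈ 2.1908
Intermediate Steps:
E(N) = -6 + 2*N*(2229 + N) (E(N) = -6 + (N + N)*(N + 2229) = -6 + (2*N)*(2229 + N) = -6 + 2*N*(2229 + N))
(-551702 - 3034*588)/(-2305648 + E(250)) = (-551702 - 3034*588)/(-2305648 + (-6 + 2*250**2 + 4458*250)) = (-551702 - 1783992)/(-2305648 + (-6 + 2*62500 + 1114500)) = -2335694/(-2305648 + (-6 + 125000 + 1114500)) = -2335694/(-2305648 + 1239494) = -2335694/(-1066154) = -2335694*(-1/1066154) = 1167847/533077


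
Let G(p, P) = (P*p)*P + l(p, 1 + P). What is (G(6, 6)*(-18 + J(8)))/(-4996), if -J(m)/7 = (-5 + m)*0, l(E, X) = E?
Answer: 999/1249 ≈ 0.79984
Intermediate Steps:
G(p, P) = p + p*P**2 (G(p, P) = (P*p)*P + p = p*P**2 + p = p + p*P**2)
J(m) = 0 (J(m) = -7*(-5 + m)*0 = -7*0 = 0)
(G(6, 6)*(-18 + J(8)))/(-4996) = ((6*(1 + 6**2))*(-18 + 0))/(-4996) = ((6*(1 + 36))*(-18))*(-1/4996) = ((6*37)*(-18))*(-1/4996) = (222*(-18))*(-1/4996) = -3996*(-1/4996) = 999/1249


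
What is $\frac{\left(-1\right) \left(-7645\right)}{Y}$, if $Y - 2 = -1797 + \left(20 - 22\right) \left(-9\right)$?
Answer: $- \frac{7645}{1777} \approx -4.3022$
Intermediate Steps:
$Y = -1777$ ($Y = 2 - \left(1797 - \left(20 - 22\right) \left(-9\right)\right) = 2 - 1779 = -1777$)
$\frac{\left(-1\right) \left(-7645\right)}{Y} = \frac{\left(-1\right) \left(-7645\right)}{-1777} = 7645 \left(- \frac{1}{1777}\right) = - \frac{7645}{1777}$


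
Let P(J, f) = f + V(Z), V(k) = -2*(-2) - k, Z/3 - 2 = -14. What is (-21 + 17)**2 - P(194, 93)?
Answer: -117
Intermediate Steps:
Z = -36 (Z = 6 + 3*(-14) = 6 - 42 = -36)
V(k) = 4 - k
P(J, f) = 40 + f (P(J, f) = f + (4 - 1*(-36)) = f + (4 + 36) = f + 40 = 40 + f)
(-21 + 17)**2 - P(194, 93) = (-21 + 17)**2 - (40 + 93) = (-4)**2 - 1*133 = 16 - 133 = -117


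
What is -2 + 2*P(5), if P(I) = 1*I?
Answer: 8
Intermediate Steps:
P(I) = I
-2 + 2*P(5) = -2 + 2*5 = -2 + 10 = 8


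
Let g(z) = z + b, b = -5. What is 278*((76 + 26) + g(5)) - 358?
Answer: 27998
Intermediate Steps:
g(z) = -5 + z (g(z) = z - 5 = -5 + z)
278*((76 + 26) + g(5)) - 358 = 278*((76 + 26) + (-5 + 5)) - 358 = 278*(102 + 0) - 358 = 278*102 - 358 = 28356 - 358 = 27998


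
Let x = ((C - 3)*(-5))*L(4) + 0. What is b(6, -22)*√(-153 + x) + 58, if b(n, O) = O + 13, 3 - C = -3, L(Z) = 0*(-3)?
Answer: 58 - 27*I*√17 ≈ 58.0 - 111.32*I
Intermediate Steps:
L(Z) = 0
C = 6 (C = 3 - 1*(-3) = 3 + 3 = 6)
x = 0 (x = ((6 - 3)*(-5))*0 + 0 = (3*(-5))*0 + 0 = -15*0 + 0 = 0 + 0 = 0)
b(n, O) = 13 + O
b(6, -22)*√(-153 + x) + 58 = (13 - 22)*√(-153 + 0) + 58 = -27*I*√17 + 58 = 58 - 27*I*√17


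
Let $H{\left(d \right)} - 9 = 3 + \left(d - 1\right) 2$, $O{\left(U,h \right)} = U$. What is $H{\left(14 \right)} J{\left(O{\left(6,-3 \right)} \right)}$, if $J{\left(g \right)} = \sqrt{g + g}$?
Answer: $76 \sqrt{3} \approx 131.64$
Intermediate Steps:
$H{\left(d \right)} = 10 + 2 d$ ($H{\left(d \right)} = 9 + \left(3 + \left(d - 1\right) 2\right) = 9 + \left(3 + \left(-1 + d\right) 2\right) = 9 + \left(3 + \left(-2 + 2 d\right)\right) = 9 + \left(1 + 2 d\right) = 10 + 2 d$)
$J{\left(g \right)} = \sqrt{2} \sqrt{g}$ ($J{\left(g \right)} = \sqrt{2 g} = \sqrt{2} \sqrt{g}$)
$H{\left(14 \right)} J{\left(O{\left(6,-3 \right)} \right)} = \left(10 + 2 \cdot 14\right) \sqrt{2} \sqrt{6} = \left(10 + 28\right) 2 \sqrt{3} = 38 \cdot 2 \sqrt{3} = 76 \sqrt{3}$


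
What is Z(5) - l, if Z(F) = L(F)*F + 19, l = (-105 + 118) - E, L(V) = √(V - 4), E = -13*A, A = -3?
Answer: 50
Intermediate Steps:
E = 39 (E = -13*(-3) = 39)
L(V) = √(-4 + V)
l = -26 (l = (-105 + 118) - 1*39 = 13 - 39 = -26)
Z(F) = 19 + F*√(-4 + F) (Z(F) = √(-4 + F)*F + 19 = F*√(-4 + F) + 19 = 19 + F*√(-4 + F))
Z(5) - l = (19 + 5*√(-4 + 5)) - 1*(-26) = (19 + 5*√1) + 26 = (19 + 5*1) + 26 = (19 + 5) + 26 = 24 + 26 = 50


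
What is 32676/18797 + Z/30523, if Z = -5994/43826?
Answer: 21855302570715/12572382829703 ≈ 1.7384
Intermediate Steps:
Z = -2997/21913 (Z = -5994*1/43826 = -2997/21913 ≈ -0.13677)
32676/18797 + Z/30523 = 32676/18797 - 2997/21913/30523 = 32676*(1/18797) - 2997/21913*1/30523 = 32676/18797 - 2997/668850499 = 21855302570715/12572382829703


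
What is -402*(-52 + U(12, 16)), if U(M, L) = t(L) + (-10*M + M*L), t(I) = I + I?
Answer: -20904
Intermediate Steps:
t(I) = 2*I
U(M, L) = -10*M + 2*L + L*M (U(M, L) = 2*L + (-10*M + M*L) = 2*L + (-10*M + L*M) = -10*M + 2*L + L*M)
-402*(-52 + U(12, 16)) = -402*(-52 + (-10*12 + 2*16 + 16*12)) = -402*(-52 + (-120 + 32 + 192)) = -402*(-52 + 104) = -402*52 = -20904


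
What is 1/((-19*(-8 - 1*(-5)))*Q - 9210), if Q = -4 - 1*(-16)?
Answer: -1/8526 ≈ -0.00011729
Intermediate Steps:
Q = 12 (Q = -4 + 16 = 12)
1/((-19*(-8 - 1*(-5)))*Q - 9210) = 1/(-19*(-8 - 1*(-5))*12 - 9210) = 1/(-19*(-8 + 5)*12 - 9210) = 1/(-19*(-3)*12 - 9210) = 1/(57*12 - 9210) = 1/(684 - 9210) = 1/(-8526) = -1/8526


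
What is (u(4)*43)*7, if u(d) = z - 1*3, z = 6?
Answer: 903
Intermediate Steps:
u(d) = 3 (u(d) = 6 - 1*3 = 6 - 3 = 3)
(u(4)*43)*7 = (3*43)*7 = 129*7 = 903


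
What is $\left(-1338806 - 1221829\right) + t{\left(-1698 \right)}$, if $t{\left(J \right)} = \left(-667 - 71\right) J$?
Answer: $-1307511$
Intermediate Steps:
$t{\left(J \right)} = - 738 J$ ($t{\left(J \right)} = \left(-667 - 71\right) J = - 738 J$)
$\left(-1338806 - 1221829\right) + t{\left(-1698 \right)} = \left(-1338806 - 1221829\right) - -1253124 = -2560635 + 1253124 = -1307511$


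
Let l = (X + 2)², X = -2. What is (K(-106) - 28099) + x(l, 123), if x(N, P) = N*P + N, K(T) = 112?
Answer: -27987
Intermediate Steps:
l = 0 (l = (-2 + 2)² = 0² = 0)
x(N, P) = N + N*P
(K(-106) - 28099) + x(l, 123) = (112 - 28099) + 0*(1 + 123) = -27987 + 0*124 = -27987 + 0 = -27987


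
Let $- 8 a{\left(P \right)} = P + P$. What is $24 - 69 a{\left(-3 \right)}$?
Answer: $- \frac{111}{4} \approx -27.75$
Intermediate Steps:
$a{\left(P \right)} = - \frac{P}{4}$ ($a{\left(P \right)} = - \frac{P + P}{8} = - \frac{2 P}{8} = - \frac{P}{4}$)
$24 - 69 a{\left(-3 \right)} = 24 - 69 \left(\left(- \frac{1}{4}\right) \left(-3\right)\right) = 24 - \frac{207}{4} = - \frac{111}{4}$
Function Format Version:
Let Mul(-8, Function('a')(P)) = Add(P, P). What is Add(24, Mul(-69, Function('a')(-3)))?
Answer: Rational(-111, 4) ≈ -27.750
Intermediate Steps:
Function('a')(P) = Mul(Rational(-1, 4), P) (Function('a')(P) = Mul(Rational(-1, 8), Add(P, P)) = Mul(Rational(-1, 8), Mul(2, P)) = Mul(Rational(-1, 4), P))
Add(24, Mul(-69, Function('a')(-3))) = Add(24, Mul(-69, Mul(Rational(-1, 4), -3))) = Add(24, Mul(-69, Rational(3, 4))) = Add(24, Rational(-207, 4)) = Rational(-111, 4)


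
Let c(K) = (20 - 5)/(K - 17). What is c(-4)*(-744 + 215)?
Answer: 2645/7 ≈ 377.86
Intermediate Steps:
c(K) = 15/(-17 + K)
c(-4)*(-744 + 215) = (15/(-17 - 4))*(-744 + 215) = (15/(-21))*(-529) = (15*(-1/21))*(-529) = -5/7*(-529) = 2645/7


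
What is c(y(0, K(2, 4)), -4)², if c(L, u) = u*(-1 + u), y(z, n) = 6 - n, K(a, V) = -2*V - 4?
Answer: 400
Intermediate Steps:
K(a, V) = -4 - 2*V
c(y(0, K(2, 4)), -4)² = (-4*(-1 - 4))² = (-4*(-5))² = 20² = 400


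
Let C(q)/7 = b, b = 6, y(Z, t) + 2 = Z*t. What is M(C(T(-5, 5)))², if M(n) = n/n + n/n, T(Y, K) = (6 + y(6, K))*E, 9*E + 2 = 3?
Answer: 4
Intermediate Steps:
y(Z, t) = -2 + Z*t
E = ⅑ (E = -2/9 + (⅑)*3 = -2/9 + ⅓ = ⅑ ≈ 0.11111)
T(Y, K) = 4/9 + 2*K/3 (T(Y, K) = (6 + (-2 + 6*K))*(⅑) = (4 + 6*K)*(⅑) = 4/9 + 2*K/3)
C(q) = 42 (C(q) = 7*6 = 42)
M(n) = 2 (M(n) = 1 + 1 = 2)
M(C(T(-5, 5)))² = 2² = 4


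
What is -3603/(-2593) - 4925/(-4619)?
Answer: 29412782/11977067 ≈ 2.4558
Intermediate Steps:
-3603/(-2593) - 4925/(-4619) = -3603*(-1/2593) - 4925*(-1/4619) = 3603/2593 + 4925/4619 = 29412782/11977067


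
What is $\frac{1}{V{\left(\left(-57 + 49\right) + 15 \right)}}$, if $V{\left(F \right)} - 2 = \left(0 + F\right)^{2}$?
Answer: $\frac{1}{51} \approx 0.019608$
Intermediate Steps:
$V{\left(F \right)} = 2 + F^{2}$ ($V{\left(F \right)} = 2 + \left(0 + F\right)^{2} = 2 + F^{2}$)
$\frac{1}{V{\left(\left(-57 + 49\right) + 15 \right)}} = \frac{1}{2 + \left(\left(-57 + 49\right) + 15\right)^{2}} = \frac{1}{2 + \left(-8 + 15\right)^{2}} = \frac{1}{2 + 7^{2}} = \frac{1}{2 + 49} = \frac{1}{51}$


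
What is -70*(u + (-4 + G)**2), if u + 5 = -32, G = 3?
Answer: 2520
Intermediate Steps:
u = -37 (u = -5 - 32 = -37)
-70*(u + (-4 + G)**2) = -70*(-37 + (-4 + 3)**2) = -70*(-37 + (-1)**2) = -70*(-37 + 1) = -70*(-36) = 2520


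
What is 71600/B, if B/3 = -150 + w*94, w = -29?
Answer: -17900/2157 ≈ -8.2986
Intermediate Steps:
B = -8628 (B = 3*(-150 - 29*94) = 3*(-150 - 2726) = 3*(-2876) = -8628)
71600/B = 71600/(-8628) = 71600*(-1/8628) = -17900/2157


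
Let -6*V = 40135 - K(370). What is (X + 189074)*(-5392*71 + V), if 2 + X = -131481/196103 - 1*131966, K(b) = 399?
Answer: -13083955142039068/588309 ≈ -2.2240e+10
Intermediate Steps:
V = -19868/3 (V = -(40135 - 1*399)/6 = -(40135 - 399)/6 = -1/6*39736 = -19868/3 ≈ -6622.7)
X = -25879452185/196103 (X = -2 + (-131481/196103 - 1*131966) = -2 + (-131481*1/196103 - 131966) = -2 + (-131481/196103 - 131966) = -2 - 25879059979/196103 = -25879452185/196103 ≈ -1.3197e+5)
(X + 189074)*(-5392*71 + V) = (-25879452185/196103 + 189074)*(-5392*71 - 19868/3) = 11198526437*(-382832 - 19868/3)/196103 = (11198526437/196103)*(-1168364/3) = -13083955142039068/588309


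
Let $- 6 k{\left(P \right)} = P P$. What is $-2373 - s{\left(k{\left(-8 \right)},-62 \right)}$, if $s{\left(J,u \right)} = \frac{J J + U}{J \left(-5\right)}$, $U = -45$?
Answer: $- \frac{1139659}{480} \approx -2374.3$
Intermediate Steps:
$k{\left(P \right)} = - \frac{P^{2}}{6}$ ($k{\left(P \right)} = - \frac{P P}{6} = - \frac{P^{2}}{6}$)
$s{\left(J,u \right)} = - \frac{-45 + J^{2}}{5 J}$ ($s{\left(J,u \right)} = \frac{J J - 45}{J \left(-5\right)} = \frac{J^{2} - 45}{\left(-5\right) J} = \left(-45 + J^{2}\right) \left(- \frac{1}{5 J}\right) = - \frac{-45 + J^{2}}{5 J}$)
$-2373 - s{\left(k{\left(-8 \right)},-62 \right)} = -2373 - \left(\frac{9}{\left(- \frac{1}{6}\right) \left(-8\right)^{2}} - \frac{\left(- \frac{1}{6}\right) \left(-8\right)^{2}}{5}\right) = -2373 - \left(\frac{9}{\left(- \frac{1}{6}\right) 64} - \frac{\left(- \frac{1}{6}\right) 64}{5}\right) = -2373 - \left(\frac{9}{- \frac{32}{3}} - - \frac{32}{15}\right) = -2373 - \left(9 \left(- \frac{3}{32}\right) + \frac{32}{15}\right) = -2373 - \left(- \frac{27}{32} + \frac{32}{15}\right) = -2373 - \frac{619}{480} = - \frac{1139659}{480}$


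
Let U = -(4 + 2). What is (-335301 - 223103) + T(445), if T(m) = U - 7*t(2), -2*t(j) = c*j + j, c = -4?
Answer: -558431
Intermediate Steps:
t(j) = 3*j/2 (t(j) = -(-4*j + j)/2 = -(-3)*j/2 = 3*j/2)
U = -6 (U = -1*6 = -6)
T(m) = -27 (T(m) = -6 - 21*2/2 = -6 - 7*3 = -6 - 21 = -27)
(-335301 - 223103) + T(445) = (-335301 - 223103) - 27 = -558404 - 27 = -558431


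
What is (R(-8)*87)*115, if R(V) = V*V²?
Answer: -5122560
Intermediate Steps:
R(V) = V³
(R(-8)*87)*115 = ((-8)³*87)*115 = -512*87*115 = -44544*115 = -5122560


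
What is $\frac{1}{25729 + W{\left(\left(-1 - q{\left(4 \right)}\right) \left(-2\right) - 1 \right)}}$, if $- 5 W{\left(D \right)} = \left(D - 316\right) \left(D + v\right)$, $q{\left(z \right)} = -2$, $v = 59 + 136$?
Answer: $\frac{5}{189893} \approx 2.6331 \cdot 10^{-5}$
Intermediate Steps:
$v = 195$
$W{\left(D \right)} = - \frac{\left(-316 + D\right) \left(195 + D\right)}{5}$ ($W{\left(D \right)} = - \frac{\left(D - 316\right) \left(D + 195\right)}{5} = - \frac{\left(-316 + D\right) \left(195 + D\right)}{5}$)
$\frac{1}{25729 + W{\left(\left(-1 - q{\left(4 \right)}\right) \left(-2\right) - 1 \right)}} = \frac{1}{25729 + \left(12324 - \frac{\left(\left(-1 - -2\right) \left(-2\right) - 1\right)^{2}}{5} + \frac{121 \left(\left(-1 - -2\right) \left(-2\right) - 1\right)}{5}\right)} = \frac{1}{25729 + \left(12324 - \frac{\left(\left(-1 + 2\right) \left(-2\right) - 1\right)^{2}}{5} + \frac{121 \left(\left(-1 + 2\right) \left(-2\right) - 1\right)}{5}\right)} = \frac{1}{25729 + \left(12324 - \frac{\left(1 \left(-2\right) - 1\right)^{2}}{5} + \frac{121 \left(1 \left(-2\right) - 1\right)}{5}\right)} = \frac{1}{25729 + \left(12324 - \frac{\left(-2 - 1\right)^{2}}{5} + \frac{121 \left(-2 - 1\right)}{5}\right)} = \frac{1}{25729 + \left(12324 - \frac{\left(-3\right)^{2}}{5} + \frac{121}{5} \left(-3\right)\right)} = \frac{1}{25729 - - \frac{61248}{5}} = \frac{1}{25729 + \frac{61248}{5}} = \frac{1}{\frac{189893}{5}} = \frac{5}{189893}$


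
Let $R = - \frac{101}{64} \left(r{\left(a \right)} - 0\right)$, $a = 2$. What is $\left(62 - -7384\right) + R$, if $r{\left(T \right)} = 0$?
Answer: $7446$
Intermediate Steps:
$R = 0$ ($R = - \frac{101}{64} \left(0 - 0\right) = \left(-101\right) \frac{1}{64} \left(0 + 0\right) = \left(- \frac{101}{64}\right) 0 = 0$)
$\left(62 - -7384\right) + R = \left(62 - -7384\right) + 0 = \left(62 + 7384\right) + 0 = 7446 + 0 = 7446$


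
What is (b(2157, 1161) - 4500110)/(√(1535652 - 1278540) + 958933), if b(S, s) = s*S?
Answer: -273410018027/131364605911 + 1710714*√7142/131364605911 ≈ -2.0802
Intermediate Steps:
b(S, s) = S*s
(b(2157, 1161) - 4500110)/(√(1535652 - 1278540) + 958933) = (2157*1161 - 4500110)/(√(1535652 - 1278540) + 958933) = (2504277 - 4500110)/(√257112 + 958933) = -1995833/(6*√7142 + 958933) = -1995833/(958933 + 6*√7142)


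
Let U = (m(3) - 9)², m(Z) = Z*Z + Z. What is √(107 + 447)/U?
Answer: √554/9 ≈ 2.6152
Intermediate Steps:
m(Z) = Z + Z² (m(Z) = Z² + Z = Z + Z²)
U = 9 (U = (3*(1 + 3) - 9)² = (3*4 - 9)² = (12 - 9)² = 3² = 9)
√(107 + 447)/U = √(107 + 447)/9 = √554*(⅑) = √554/9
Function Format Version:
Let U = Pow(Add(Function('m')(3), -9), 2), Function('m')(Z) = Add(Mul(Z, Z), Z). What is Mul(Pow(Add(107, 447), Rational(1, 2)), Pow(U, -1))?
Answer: Mul(Rational(1, 9), Pow(554, Rational(1, 2))) ≈ 2.6152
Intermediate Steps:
Function('m')(Z) = Add(Z, Pow(Z, 2)) (Function('m')(Z) = Add(Pow(Z, 2), Z) = Add(Z, Pow(Z, 2)))
U = 9 (U = Pow(Add(Mul(3, Add(1, 3)), -9), 2) = Pow(Add(Mul(3, 4), -9), 2) = Pow(Add(12, -9), 2) = Pow(3, 2) = 9)
Mul(Pow(Add(107, 447), Rational(1, 2)), Pow(U, -1)) = Mul(Pow(Add(107, 447), Rational(1, 2)), Pow(9, -1)) = Mul(Pow(554, Rational(1, 2)), Rational(1, 9)) = Mul(Rational(1, 9), Pow(554, Rational(1, 2)))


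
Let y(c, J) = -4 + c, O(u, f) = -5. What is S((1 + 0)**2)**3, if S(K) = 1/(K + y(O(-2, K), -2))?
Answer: -1/512 ≈ -0.0019531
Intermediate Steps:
S(K) = 1/(-9 + K) (S(K) = 1/(K + (-4 - 5)) = 1/(K - 9) = 1/(-9 + K))
S((1 + 0)**2)**3 = (1/(-9 + (1 + 0)**2))**3 = (1/(-9 + 1**2))**3 = (1/(-9 + 1))**3 = (1/(-8))**3 = (-1/8)**3 = -1/512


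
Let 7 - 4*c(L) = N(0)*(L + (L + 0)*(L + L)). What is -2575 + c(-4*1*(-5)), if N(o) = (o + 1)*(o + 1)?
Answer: -11113/4 ≈ -2778.3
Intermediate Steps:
N(o) = (1 + o)² (N(o) = (1 + o)*(1 + o) = (1 + o)²)
c(L) = 7/4 - L²/2 - L/4 (c(L) = 7/4 - (1 + 0)²*(L + (L + 0)*(L + L))/4 = 7/4 - 1²*(L + L*(2*L))/4 = 7/4 - (L + 2*L²)/4 = 7/4 + (-L²/2 - L/4) = 7/4 - L²/2 - L/4)
-2575 + c(-4*1*(-5)) = -2575 + (7/4 - (-4*1*(-5))²/2 - (-4*1)*(-5)/4) = -2575 + (7/4 - (-4*(-5))²/2 - (-1)*(-5)) = -2575 + (7/4 - ½*20² - ¼*20) = -2575 + (7/4 - ½*400 - 5) = -2575 + (7/4 - 200 - 5) = -2575 - 813/4 = -11113/4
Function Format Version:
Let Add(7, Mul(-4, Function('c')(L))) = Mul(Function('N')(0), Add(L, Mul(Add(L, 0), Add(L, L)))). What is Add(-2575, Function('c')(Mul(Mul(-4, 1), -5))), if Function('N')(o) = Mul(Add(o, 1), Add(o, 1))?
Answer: Rational(-11113, 4) ≈ -2778.3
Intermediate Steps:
Function('N')(o) = Pow(Add(1, o), 2) (Function('N')(o) = Mul(Add(1, o), Add(1, o)) = Pow(Add(1, o), 2))
Function('c')(L) = Add(Rational(7, 4), Mul(Rational(-1, 2), Pow(L, 2)), Mul(Rational(-1, 4), L)) (Function('c')(L) = Add(Rational(7, 4), Mul(Rational(-1, 4), Mul(Pow(Add(1, 0), 2), Add(L, Mul(Add(L, 0), Add(L, L)))))) = Add(Rational(7, 4), Mul(Rational(-1, 4), Mul(Pow(1, 2), Add(L, Mul(L, Mul(2, L)))))) = Add(Rational(7, 4), Mul(Rational(-1, 4), Mul(1, Add(L, Mul(2, Pow(L, 2)))))) = Add(Rational(7, 4), Mul(Rational(-1, 4), Add(L, Mul(2, Pow(L, 2))))) = Add(Rational(7, 4), Add(Mul(Rational(-1, 2), Pow(L, 2)), Mul(Rational(-1, 4), L))) = Add(Rational(7, 4), Mul(Rational(-1, 2), Pow(L, 2)), Mul(Rational(-1, 4), L)))
Add(-2575, Function('c')(Mul(Mul(-4, 1), -5))) = Add(-2575, Add(Rational(7, 4), Mul(Rational(-1, 2), Pow(Mul(Mul(-4, 1), -5), 2)), Mul(Rational(-1, 4), Mul(Mul(-4, 1), -5)))) = Add(-2575, Add(Rational(7, 4), Mul(Rational(-1, 2), Pow(Mul(-4, -5), 2)), Mul(Rational(-1, 4), Mul(-4, -5)))) = Add(-2575, Add(Rational(7, 4), Mul(Rational(-1, 2), Pow(20, 2)), Mul(Rational(-1, 4), 20))) = Add(-2575, Add(Rational(7, 4), Mul(Rational(-1, 2), 400), -5)) = Add(-2575, Add(Rational(7, 4), -200, -5)) = Add(-2575, Rational(-813, 4)) = Rational(-11113, 4)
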